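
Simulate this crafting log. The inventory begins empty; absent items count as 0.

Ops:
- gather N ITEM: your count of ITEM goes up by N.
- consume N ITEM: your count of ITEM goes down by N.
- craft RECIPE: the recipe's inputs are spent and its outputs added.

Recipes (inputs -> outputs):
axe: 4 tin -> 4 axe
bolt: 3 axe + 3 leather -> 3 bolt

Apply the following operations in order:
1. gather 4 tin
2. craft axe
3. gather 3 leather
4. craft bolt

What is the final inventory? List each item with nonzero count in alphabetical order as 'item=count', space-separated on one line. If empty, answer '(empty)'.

After 1 (gather 4 tin): tin=4
After 2 (craft axe): axe=4
After 3 (gather 3 leather): axe=4 leather=3
After 4 (craft bolt): axe=1 bolt=3

Answer: axe=1 bolt=3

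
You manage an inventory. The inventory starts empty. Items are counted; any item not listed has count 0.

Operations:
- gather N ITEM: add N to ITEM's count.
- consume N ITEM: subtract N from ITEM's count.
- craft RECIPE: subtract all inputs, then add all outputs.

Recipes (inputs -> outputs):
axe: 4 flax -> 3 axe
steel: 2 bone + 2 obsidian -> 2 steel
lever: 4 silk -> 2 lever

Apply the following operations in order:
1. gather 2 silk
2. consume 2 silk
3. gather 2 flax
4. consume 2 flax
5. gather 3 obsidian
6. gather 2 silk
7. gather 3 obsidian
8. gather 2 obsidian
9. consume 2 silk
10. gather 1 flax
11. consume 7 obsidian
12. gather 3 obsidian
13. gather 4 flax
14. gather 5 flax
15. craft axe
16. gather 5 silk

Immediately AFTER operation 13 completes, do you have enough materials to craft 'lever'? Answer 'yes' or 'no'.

Answer: no

Derivation:
After 1 (gather 2 silk): silk=2
After 2 (consume 2 silk): (empty)
After 3 (gather 2 flax): flax=2
After 4 (consume 2 flax): (empty)
After 5 (gather 3 obsidian): obsidian=3
After 6 (gather 2 silk): obsidian=3 silk=2
After 7 (gather 3 obsidian): obsidian=6 silk=2
After 8 (gather 2 obsidian): obsidian=8 silk=2
After 9 (consume 2 silk): obsidian=8
After 10 (gather 1 flax): flax=1 obsidian=8
After 11 (consume 7 obsidian): flax=1 obsidian=1
After 12 (gather 3 obsidian): flax=1 obsidian=4
After 13 (gather 4 flax): flax=5 obsidian=4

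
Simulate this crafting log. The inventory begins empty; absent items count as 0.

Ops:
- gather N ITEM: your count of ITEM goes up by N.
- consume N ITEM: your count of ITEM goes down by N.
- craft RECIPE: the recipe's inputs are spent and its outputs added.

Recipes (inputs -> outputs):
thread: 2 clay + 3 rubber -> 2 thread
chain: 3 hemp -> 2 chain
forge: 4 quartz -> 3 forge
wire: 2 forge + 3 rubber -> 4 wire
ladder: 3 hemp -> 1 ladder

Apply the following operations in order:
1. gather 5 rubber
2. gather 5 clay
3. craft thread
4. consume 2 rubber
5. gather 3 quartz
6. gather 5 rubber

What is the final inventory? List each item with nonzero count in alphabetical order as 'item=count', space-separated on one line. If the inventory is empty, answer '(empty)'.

After 1 (gather 5 rubber): rubber=5
After 2 (gather 5 clay): clay=5 rubber=5
After 3 (craft thread): clay=3 rubber=2 thread=2
After 4 (consume 2 rubber): clay=3 thread=2
After 5 (gather 3 quartz): clay=3 quartz=3 thread=2
After 6 (gather 5 rubber): clay=3 quartz=3 rubber=5 thread=2

Answer: clay=3 quartz=3 rubber=5 thread=2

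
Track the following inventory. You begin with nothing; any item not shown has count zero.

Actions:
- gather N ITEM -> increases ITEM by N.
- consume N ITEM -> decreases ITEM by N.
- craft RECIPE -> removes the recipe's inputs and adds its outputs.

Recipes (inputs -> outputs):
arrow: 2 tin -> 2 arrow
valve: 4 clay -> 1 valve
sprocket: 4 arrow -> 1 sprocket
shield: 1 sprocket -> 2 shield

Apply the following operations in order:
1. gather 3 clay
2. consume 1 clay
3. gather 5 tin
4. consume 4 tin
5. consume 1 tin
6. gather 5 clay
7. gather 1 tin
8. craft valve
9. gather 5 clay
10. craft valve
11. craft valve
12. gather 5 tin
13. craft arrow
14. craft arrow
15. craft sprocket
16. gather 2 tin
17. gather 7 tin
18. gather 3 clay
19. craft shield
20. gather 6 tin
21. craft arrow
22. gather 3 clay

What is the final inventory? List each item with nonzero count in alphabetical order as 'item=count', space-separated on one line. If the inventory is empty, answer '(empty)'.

Answer: arrow=2 clay=6 shield=2 tin=15 valve=3

Derivation:
After 1 (gather 3 clay): clay=3
After 2 (consume 1 clay): clay=2
After 3 (gather 5 tin): clay=2 tin=5
After 4 (consume 4 tin): clay=2 tin=1
After 5 (consume 1 tin): clay=2
After 6 (gather 5 clay): clay=7
After 7 (gather 1 tin): clay=7 tin=1
After 8 (craft valve): clay=3 tin=1 valve=1
After 9 (gather 5 clay): clay=8 tin=1 valve=1
After 10 (craft valve): clay=4 tin=1 valve=2
After 11 (craft valve): tin=1 valve=3
After 12 (gather 5 tin): tin=6 valve=3
After 13 (craft arrow): arrow=2 tin=4 valve=3
After 14 (craft arrow): arrow=4 tin=2 valve=3
After 15 (craft sprocket): sprocket=1 tin=2 valve=3
After 16 (gather 2 tin): sprocket=1 tin=4 valve=3
After 17 (gather 7 tin): sprocket=1 tin=11 valve=3
After 18 (gather 3 clay): clay=3 sprocket=1 tin=11 valve=3
After 19 (craft shield): clay=3 shield=2 tin=11 valve=3
After 20 (gather 6 tin): clay=3 shield=2 tin=17 valve=3
After 21 (craft arrow): arrow=2 clay=3 shield=2 tin=15 valve=3
After 22 (gather 3 clay): arrow=2 clay=6 shield=2 tin=15 valve=3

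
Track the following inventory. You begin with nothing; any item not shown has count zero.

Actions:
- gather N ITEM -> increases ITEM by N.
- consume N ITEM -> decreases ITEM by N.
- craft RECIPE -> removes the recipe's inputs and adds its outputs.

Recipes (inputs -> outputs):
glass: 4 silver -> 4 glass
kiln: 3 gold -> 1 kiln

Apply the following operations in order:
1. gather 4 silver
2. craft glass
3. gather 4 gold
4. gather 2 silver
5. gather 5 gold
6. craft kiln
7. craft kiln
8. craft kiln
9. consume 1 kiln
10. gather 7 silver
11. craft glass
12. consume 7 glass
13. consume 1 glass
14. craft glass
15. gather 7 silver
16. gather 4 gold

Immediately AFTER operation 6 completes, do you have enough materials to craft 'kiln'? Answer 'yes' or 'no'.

Answer: yes

Derivation:
After 1 (gather 4 silver): silver=4
After 2 (craft glass): glass=4
After 3 (gather 4 gold): glass=4 gold=4
After 4 (gather 2 silver): glass=4 gold=4 silver=2
After 5 (gather 5 gold): glass=4 gold=9 silver=2
After 6 (craft kiln): glass=4 gold=6 kiln=1 silver=2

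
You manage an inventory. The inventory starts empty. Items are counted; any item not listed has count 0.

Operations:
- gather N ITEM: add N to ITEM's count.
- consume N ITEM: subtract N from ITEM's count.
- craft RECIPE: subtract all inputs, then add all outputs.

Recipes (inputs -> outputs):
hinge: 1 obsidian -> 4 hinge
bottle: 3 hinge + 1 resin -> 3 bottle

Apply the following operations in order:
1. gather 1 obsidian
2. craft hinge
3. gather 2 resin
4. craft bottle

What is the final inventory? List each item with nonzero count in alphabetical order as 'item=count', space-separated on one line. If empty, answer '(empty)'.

After 1 (gather 1 obsidian): obsidian=1
After 2 (craft hinge): hinge=4
After 3 (gather 2 resin): hinge=4 resin=2
After 4 (craft bottle): bottle=3 hinge=1 resin=1

Answer: bottle=3 hinge=1 resin=1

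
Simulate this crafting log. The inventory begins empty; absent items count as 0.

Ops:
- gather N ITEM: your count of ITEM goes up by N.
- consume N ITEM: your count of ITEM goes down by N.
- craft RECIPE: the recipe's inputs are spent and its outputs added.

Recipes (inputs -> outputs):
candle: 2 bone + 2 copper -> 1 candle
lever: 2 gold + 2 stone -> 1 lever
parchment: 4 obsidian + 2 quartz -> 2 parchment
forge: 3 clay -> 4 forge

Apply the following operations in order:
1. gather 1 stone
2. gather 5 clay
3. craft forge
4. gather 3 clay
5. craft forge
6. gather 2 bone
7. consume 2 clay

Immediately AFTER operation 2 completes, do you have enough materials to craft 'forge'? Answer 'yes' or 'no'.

Answer: yes

Derivation:
After 1 (gather 1 stone): stone=1
After 2 (gather 5 clay): clay=5 stone=1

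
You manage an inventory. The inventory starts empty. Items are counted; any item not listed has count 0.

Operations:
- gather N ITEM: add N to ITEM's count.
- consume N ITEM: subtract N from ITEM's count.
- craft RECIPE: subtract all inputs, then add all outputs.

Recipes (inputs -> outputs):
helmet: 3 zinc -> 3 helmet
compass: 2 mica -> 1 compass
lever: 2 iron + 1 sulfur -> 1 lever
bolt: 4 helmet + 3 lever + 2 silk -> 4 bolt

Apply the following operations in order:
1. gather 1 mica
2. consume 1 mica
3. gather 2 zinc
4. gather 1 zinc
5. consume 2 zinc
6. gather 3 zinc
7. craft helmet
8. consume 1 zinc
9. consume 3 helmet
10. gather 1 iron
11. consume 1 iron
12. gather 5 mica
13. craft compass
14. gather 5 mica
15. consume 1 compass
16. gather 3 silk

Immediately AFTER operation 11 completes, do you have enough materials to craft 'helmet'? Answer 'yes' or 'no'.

Answer: no

Derivation:
After 1 (gather 1 mica): mica=1
After 2 (consume 1 mica): (empty)
After 3 (gather 2 zinc): zinc=2
After 4 (gather 1 zinc): zinc=3
After 5 (consume 2 zinc): zinc=1
After 6 (gather 3 zinc): zinc=4
After 7 (craft helmet): helmet=3 zinc=1
After 8 (consume 1 zinc): helmet=3
After 9 (consume 3 helmet): (empty)
After 10 (gather 1 iron): iron=1
After 11 (consume 1 iron): (empty)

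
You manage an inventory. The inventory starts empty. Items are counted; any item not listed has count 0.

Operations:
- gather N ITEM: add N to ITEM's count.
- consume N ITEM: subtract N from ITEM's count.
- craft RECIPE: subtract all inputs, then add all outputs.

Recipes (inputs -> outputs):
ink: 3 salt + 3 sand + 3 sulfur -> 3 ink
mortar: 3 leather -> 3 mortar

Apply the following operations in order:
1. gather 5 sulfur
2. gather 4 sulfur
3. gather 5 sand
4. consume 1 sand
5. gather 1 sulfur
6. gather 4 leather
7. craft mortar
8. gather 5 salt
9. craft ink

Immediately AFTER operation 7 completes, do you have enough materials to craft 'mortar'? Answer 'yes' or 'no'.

After 1 (gather 5 sulfur): sulfur=5
After 2 (gather 4 sulfur): sulfur=9
After 3 (gather 5 sand): sand=5 sulfur=9
After 4 (consume 1 sand): sand=4 sulfur=9
After 5 (gather 1 sulfur): sand=4 sulfur=10
After 6 (gather 4 leather): leather=4 sand=4 sulfur=10
After 7 (craft mortar): leather=1 mortar=3 sand=4 sulfur=10

Answer: no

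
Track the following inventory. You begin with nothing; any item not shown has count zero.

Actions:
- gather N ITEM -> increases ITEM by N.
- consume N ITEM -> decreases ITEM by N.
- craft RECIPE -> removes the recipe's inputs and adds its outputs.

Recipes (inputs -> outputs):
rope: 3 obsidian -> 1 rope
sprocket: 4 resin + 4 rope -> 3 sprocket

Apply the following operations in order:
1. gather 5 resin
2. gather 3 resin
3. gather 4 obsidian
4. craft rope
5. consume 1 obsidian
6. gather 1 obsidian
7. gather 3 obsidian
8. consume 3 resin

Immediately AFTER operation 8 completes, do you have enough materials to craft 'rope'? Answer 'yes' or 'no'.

After 1 (gather 5 resin): resin=5
After 2 (gather 3 resin): resin=8
After 3 (gather 4 obsidian): obsidian=4 resin=8
After 4 (craft rope): obsidian=1 resin=8 rope=1
After 5 (consume 1 obsidian): resin=8 rope=1
After 6 (gather 1 obsidian): obsidian=1 resin=8 rope=1
After 7 (gather 3 obsidian): obsidian=4 resin=8 rope=1
After 8 (consume 3 resin): obsidian=4 resin=5 rope=1

Answer: yes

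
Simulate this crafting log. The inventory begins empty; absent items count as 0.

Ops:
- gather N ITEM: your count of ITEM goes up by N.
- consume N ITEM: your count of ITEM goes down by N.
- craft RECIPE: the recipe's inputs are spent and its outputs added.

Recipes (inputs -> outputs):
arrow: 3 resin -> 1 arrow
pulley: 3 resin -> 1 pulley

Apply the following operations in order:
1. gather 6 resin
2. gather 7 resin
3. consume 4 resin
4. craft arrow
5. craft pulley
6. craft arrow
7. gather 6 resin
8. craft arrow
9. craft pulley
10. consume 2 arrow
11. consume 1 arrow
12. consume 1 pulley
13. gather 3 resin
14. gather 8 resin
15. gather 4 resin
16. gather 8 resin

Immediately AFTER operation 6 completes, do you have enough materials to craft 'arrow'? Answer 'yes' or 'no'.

After 1 (gather 6 resin): resin=6
After 2 (gather 7 resin): resin=13
After 3 (consume 4 resin): resin=9
After 4 (craft arrow): arrow=1 resin=6
After 5 (craft pulley): arrow=1 pulley=1 resin=3
After 6 (craft arrow): arrow=2 pulley=1

Answer: no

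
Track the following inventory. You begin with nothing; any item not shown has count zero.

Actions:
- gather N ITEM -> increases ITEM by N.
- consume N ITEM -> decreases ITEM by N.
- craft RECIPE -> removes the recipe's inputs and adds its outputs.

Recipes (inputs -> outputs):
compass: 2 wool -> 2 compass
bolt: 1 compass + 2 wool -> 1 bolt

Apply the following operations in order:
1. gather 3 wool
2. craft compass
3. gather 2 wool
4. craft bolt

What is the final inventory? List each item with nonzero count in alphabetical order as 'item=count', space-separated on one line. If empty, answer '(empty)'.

Answer: bolt=1 compass=1 wool=1

Derivation:
After 1 (gather 3 wool): wool=3
After 2 (craft compass): compass=2 wool=1
After 3 (gather 2 wool): compass=2 wool=3
After 4 (craft bolt): bolt=1 compass=1 wool=1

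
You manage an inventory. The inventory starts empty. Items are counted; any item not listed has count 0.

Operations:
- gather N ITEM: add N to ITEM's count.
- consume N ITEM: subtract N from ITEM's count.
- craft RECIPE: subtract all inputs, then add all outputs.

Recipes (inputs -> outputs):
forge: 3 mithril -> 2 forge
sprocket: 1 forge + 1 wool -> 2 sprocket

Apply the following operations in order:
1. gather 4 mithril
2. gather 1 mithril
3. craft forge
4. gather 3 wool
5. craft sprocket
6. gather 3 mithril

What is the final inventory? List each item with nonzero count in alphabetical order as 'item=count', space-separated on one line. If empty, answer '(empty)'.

Answer: forge=1 mithril=5 sprocket=2 wool=2

Derivation:
After 1 (gather 4 mithril): mithril=4
After 2 (gather 1 mithril): mithril=5
After 3 (craft forge): forge=2 mithril=2
After 4 (gather 3 wool): forge=2 mithril=2 wool=3
After 5 (craft sprocket): forge=1 mithril=2 sprocket=2 wool=2
After 6 (gather 3 mithril): forge=1 mithril=5 sprocket=2 wool=2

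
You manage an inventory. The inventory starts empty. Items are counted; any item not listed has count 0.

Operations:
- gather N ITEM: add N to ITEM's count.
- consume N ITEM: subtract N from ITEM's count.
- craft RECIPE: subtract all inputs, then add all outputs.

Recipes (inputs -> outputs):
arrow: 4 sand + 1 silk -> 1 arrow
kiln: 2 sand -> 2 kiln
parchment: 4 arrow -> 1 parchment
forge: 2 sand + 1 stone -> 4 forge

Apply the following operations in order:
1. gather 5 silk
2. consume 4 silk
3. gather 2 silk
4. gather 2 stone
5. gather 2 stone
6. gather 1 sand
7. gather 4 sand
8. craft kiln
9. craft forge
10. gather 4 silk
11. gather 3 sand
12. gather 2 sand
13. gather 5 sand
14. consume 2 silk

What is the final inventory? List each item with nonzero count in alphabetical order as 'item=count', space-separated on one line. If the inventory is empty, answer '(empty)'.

Answer: forge=4 kiln=2 sand=11 silk=5 stone=3

Derivation:
After 1 (gather 5 silk): silk=5
After 2 (consume 4 silk): silk=1
After 3 (gather 2 silk): silk=3
After 4 (gather 2 stone): silk=3 stone=2
After 5 (gather 2 stone): silk=3 stone=4
After 6 (gather 1 sand): sand=1 silk=3 stone=4
After 7 (gather 4 sand): sand=5 silk=3 stone=4
After 8 (craft kiln): kiln=2 sand=3 silk=3 stone=4
After 9 (craft forge): forge=4 kiln=2 sand=1 silk=3 stone=3
After 10 (gather 4 silk): forge=4 kiln=2 sand=1 silk=7 stone=3
After 11 (gather 3 sand): forge=4 kiln=2 sand=4 silk=7 stone=3
After 12 (gather 2 sand): forge=4 kiln=2 sand=6 silk=7 stone=3
After 13 (gather 5 sand): forge=4 kiln=2 sand=11 silk=7 stone=3
After 14 (consume 2 silk): forge=4 kiln=2 sand=11 silk=5 stone=3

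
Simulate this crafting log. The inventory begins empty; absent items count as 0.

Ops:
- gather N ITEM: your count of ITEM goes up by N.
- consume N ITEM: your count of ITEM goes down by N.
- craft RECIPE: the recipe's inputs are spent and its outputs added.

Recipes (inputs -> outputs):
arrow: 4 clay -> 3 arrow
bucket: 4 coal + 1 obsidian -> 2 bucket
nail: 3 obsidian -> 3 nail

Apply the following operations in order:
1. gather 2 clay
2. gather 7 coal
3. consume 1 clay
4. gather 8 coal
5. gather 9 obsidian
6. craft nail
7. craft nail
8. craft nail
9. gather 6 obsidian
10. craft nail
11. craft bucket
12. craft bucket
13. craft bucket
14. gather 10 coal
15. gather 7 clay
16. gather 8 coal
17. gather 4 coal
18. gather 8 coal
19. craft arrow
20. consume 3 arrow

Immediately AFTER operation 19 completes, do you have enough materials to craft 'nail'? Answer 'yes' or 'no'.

After 1 (gather 2 clay): clay=2
After 2 (gather 7 coal): clay=2 coal=7
After 3 (consume 1 clay): clay=1 coal=7
After 4 (gather 8 coal): clay=1 coal=15
After 5 (gather 9 obsidian): clay=1 coal=15 obsidian=9
After 6 (craft nail): clay=1 coal=15 nail=3 obsidian=6
After 7 (craft nail): clay=1 coal=15 nail=6 obsidian=3
After 8 (craft nail): clay=1 coal=15 nail=9
After 9 (gather 6 obsidian): clay=1 coal=15 nail=9 obsidian=6
After 10 (craft nail): clay=1 coal=15 nail=12 obsidian=3
After 11 (craft bucket): bucket=2 clay=1 coal=11 nail=12 obsidian=2
After 12 (craft bucket): bucket=4 clay=1 coal=7 nail=12 obsidian=1
After 13 (craft bucket): bucket=6 clay=1 coal=3 nail=12
After 14 (gather 10 coal): bucket=6 clay=1 coal=13 nail=12
After 15 (gather 7 clay): bucket=6 clay=8 coal=13 nail=12
After 16 (gather 8 coal): bucket=6 clay=8 coal=21 nail=12
After 17 (gather 4 coal): bucket=6 clay=8 coal=25 nail=12
After 18 (gather 8 coal): bucket=6 clay=8 coal=33 nail=12
After 19 (craft arrow): arrow=3 bucket=6 clay=4 coal=33 nail=12

Answer: no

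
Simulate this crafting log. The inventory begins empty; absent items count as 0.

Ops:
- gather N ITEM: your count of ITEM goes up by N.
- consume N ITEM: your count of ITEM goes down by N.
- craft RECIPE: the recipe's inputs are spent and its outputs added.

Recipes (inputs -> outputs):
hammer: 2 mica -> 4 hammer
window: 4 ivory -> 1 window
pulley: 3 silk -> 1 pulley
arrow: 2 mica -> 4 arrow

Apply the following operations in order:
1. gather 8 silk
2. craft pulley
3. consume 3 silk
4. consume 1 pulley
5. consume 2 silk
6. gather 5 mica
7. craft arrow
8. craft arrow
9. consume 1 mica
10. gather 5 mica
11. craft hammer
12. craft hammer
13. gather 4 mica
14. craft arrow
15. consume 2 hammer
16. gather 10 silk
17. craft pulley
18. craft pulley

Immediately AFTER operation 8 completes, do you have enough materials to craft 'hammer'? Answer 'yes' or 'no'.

After 1 (gather 8 silk): silk=8
After 2 (craft pulley): pulley=1 silk=5
After 3 (consume 3 silk): pulley=1 silk=2
After 4 (consume 1 pulley): silk=2
After 5 (consume 2 silk): (empty)
After 6 (gather 5 mica): mica=5
After 7 (craft arrow): arrow=4 mica=3
After 8 (craft arrow): arrow=8 mica=1

Answer: no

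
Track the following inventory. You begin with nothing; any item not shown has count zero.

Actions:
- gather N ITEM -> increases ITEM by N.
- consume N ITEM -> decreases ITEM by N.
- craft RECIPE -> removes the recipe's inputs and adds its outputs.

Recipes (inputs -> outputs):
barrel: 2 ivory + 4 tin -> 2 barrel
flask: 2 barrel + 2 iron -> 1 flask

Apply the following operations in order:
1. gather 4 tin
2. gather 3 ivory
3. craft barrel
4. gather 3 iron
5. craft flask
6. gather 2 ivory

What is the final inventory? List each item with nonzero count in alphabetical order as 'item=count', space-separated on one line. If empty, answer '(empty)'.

After 1 (gather 4 tin): tin=4
After 2 (gather 3 ivory): ivory=3 tin=4
After 3 (craft barrel): barrel=2 ivory=1
After 4 (gather 3 iron): barrel=2 iron=3 ivory=1
After 5 (craft flask): flask=1 iron=1 ivory=1
After 6 (gather 2 ivory): flask=1 iron=1 ivory=3

Answer: flask=1 iron=1 ivory=3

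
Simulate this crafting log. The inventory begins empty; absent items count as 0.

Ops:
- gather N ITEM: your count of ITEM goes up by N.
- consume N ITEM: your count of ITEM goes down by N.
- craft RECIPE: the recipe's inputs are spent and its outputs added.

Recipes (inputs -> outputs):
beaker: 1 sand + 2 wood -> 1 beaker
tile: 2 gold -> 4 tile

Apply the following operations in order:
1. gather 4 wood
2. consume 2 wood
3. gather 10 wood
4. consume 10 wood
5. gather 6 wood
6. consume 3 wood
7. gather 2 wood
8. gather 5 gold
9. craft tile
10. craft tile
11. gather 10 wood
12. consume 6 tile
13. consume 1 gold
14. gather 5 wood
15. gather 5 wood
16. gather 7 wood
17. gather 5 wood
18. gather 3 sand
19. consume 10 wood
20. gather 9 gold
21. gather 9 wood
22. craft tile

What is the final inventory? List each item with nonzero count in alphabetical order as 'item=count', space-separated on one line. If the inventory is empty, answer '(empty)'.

Answer: gold=7 sand=3 tile=6 wood=38

Derivation:
After 1 (gather 4 wood): wood=4
After 2 (consume 2 wood): wood=2
After 3 (gather 10 wood): wood=12
After 4 (consume 10 wood): wood=2
After 5 (gather 6 wood): wood=8
After 6 (consume 3 wood): wood=5
After 7 (gather 2 wood): wood=7
After 8 (gather 5 gold): gold=5 wood=7
After 9 (craft tile): gold=3 tile=4 wood=7
After 10 (craft tile): gold=1 tile=8 wood=7
After 11 (gather 10 wood): gold=1 tile=8 wood=17
After 12 (consume 6 tile): gold=1 tile=2 wood=17
After 13 (consume 1 gold): tile=2 wood=17
After 14 (gather 5 wood): tile=2 wood=22
After 15 (gather 5 wood): tile=2 wood=27
After 16 (gather 7 wood): tile=2 wood=34
After 17 (gather 5 wood): tile=2 wood=39
After 18 (gather 3 sand): sand=3 tile=2 wood=39
After 19 (consume 10 wood): sand=3 tile=2 wood=29
After 20 (gather 9 gold): gold=9 sand=3 tile=2 wood=29
After 21 (gather 9 wood): gold=9 sand=3 tile=2 wood=38
After 22 (craft tile): gold=7 sand=3 tile=6 wood=38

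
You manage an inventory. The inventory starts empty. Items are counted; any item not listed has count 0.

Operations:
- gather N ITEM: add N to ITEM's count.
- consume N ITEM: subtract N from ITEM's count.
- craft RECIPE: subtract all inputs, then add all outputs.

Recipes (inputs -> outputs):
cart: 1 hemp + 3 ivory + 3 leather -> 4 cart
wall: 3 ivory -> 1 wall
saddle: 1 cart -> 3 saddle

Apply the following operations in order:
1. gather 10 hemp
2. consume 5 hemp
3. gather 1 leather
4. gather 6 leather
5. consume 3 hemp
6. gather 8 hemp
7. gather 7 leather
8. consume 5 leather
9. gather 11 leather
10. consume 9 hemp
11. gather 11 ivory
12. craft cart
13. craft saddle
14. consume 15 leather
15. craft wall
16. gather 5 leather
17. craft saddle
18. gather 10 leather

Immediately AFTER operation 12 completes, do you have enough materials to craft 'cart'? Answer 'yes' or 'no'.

After 1 (gather 10 hemp): hemp=10
After 2 (consume 5 hemp): hemp=5
After 3 (gather 1 leather): hemp=5 leather=1
After 4 (gather 6 leather): hemp=5 leather=7
After 5 (consume 3 hemp): hemp=2 leather=7
After 6 (gather 8 hemp): hemp=10 leather=7
After 7 (gather 7 leather): hemp=10 leather=14
After 8 (consume 5 leather): hemp=10 leather=9
After 9 (gather 11 leather): hemp=10 leather=20
After 10 (consume 9 hemp): hemp=1 leather=20
After 11 (gather 11 ivory): hemp=1 ivory=11 leather=20
After 12 (craft cart): cart=4 ivory=8 leather=17

Answer: no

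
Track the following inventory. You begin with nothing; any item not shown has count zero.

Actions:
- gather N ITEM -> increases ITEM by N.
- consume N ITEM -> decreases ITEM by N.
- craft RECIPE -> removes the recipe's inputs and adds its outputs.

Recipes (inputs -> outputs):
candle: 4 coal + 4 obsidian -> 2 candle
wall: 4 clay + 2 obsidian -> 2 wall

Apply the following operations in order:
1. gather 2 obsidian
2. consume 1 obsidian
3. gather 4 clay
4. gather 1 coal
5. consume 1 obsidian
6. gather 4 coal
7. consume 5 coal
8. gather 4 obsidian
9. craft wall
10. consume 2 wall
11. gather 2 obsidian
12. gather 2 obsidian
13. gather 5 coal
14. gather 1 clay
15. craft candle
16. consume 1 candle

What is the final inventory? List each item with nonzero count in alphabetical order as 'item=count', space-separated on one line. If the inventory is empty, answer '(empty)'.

Answer: candle=1 clay=1 coal=1 obsidian=2

Derivation:
After 1 (gather 2 obsidian): obsidian=2
After 2 (consume 1 obsidian): obsidian=1
After 3 (gather 4 clay): clay=4 obsidian=1
After 4 (gather 1 coal): clay=4 coal=1 obsidian=1
After 5 (consume 1 obsidian): clay=4 coal=1
After 6 (gather 4 coal): clay=4 coal=5
After 7 (consume 5 coal): clay=4
After 8 (gather 4 obsidian): clay=4 obsidian=4
After 9 (craft wall): obsidian=2 wall=2
After 10 (consume 2 wall): obsidian=2
After 11 (gather 2 obsidian): obsidian=4
After 12 (gather 2 obsidian): obsidian=6
After 13 (gather 5 coal): coal=5 obsidian=6
After 14 (gather 1 clay): clay=1 coal=5 obsidian=6
After 15 (craft candle): candle=2 clay=1 coal=1 obsidian=2
After 16 (consume 1 candle): candle=1 clay=1 coal=1 obsidian=2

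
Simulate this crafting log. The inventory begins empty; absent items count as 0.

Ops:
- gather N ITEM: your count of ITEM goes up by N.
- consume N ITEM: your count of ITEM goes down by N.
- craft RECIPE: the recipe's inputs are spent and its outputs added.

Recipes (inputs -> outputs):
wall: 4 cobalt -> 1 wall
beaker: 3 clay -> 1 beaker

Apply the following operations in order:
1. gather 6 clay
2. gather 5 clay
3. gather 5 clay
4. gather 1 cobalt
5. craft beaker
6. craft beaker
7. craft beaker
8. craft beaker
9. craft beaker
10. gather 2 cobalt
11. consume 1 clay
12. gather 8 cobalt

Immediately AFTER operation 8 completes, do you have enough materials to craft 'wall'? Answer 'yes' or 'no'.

After 1 (gather 6 clay): clay=6
After 2 (gather 5 clay): clay=11
After 3 (gather 5 clay): clay=16
After 4 (gather 1 cobalt): clay=16 cobalt=1
After 5 (craft beaker): beaker=1 clay=13 cobalt=1
After 6 (craft beaker): beaker=2 clay=10 cobalt=1
After 7 (craft beaker): beaker=3 clay=7 cobalt=1
After 8 (craft beaker): beaker=4 clay=4 cobalt=1

Answer: no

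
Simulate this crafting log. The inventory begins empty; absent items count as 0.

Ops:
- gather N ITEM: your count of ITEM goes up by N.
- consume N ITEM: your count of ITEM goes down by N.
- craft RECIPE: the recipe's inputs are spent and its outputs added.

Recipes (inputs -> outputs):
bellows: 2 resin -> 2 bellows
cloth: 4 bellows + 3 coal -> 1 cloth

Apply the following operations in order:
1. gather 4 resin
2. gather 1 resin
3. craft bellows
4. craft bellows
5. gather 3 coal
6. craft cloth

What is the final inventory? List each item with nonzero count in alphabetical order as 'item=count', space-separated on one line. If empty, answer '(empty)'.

Answer: cloth=1 resin=1

Derivation:
After 1 (gather 4 resin): resin=4
After 2 (gather 1 resin): resin=5
After 3 (craft bellows): bellows=2 resin=3
After 4 (craft bellows): bellows=4 resin=1
After 5 (gather 3 coal): bellows=4 coal=3 resin=1
After 6 (craft cloth): cloth=1 resin=1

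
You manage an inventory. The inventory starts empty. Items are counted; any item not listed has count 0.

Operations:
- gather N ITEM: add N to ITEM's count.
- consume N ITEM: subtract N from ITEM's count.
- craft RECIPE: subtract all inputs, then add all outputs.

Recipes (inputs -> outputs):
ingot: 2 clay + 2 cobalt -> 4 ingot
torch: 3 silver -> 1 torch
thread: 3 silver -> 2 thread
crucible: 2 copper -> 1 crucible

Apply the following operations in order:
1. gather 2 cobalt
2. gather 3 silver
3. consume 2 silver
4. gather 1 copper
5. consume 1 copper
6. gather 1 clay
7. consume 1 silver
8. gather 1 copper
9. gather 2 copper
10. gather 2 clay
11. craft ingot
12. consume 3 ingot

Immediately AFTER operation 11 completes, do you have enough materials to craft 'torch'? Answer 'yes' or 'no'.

After 1 (gather 2 cobalt): cobalt=2
After 2 (gather 3 silver): cobalt=2 silver=3
After 3 (consume 2 silver): cobalt=2 silver=1
After 4 (gather 1 copper): cobalt=2 copper=1 silver=1
After 5 (consume 1 copper): cobalt=2 silver=1
After 6 (gather 1 clay): clay=1 cobalt=2 silver=1
After 7 (consume 1 silver): clay=1 cobalt=2
After 8 (gather 1 copper): clay=1 cobalt=2 copper=1
After 9 (gather 2 copper): clay=1 cobalt=2 copper=3
After 10 (gather 2 clay): clay=3 cobalt=2 copper=3
After 11 (craft ingot): clay=1 copper=3 ingot=4

Answer: no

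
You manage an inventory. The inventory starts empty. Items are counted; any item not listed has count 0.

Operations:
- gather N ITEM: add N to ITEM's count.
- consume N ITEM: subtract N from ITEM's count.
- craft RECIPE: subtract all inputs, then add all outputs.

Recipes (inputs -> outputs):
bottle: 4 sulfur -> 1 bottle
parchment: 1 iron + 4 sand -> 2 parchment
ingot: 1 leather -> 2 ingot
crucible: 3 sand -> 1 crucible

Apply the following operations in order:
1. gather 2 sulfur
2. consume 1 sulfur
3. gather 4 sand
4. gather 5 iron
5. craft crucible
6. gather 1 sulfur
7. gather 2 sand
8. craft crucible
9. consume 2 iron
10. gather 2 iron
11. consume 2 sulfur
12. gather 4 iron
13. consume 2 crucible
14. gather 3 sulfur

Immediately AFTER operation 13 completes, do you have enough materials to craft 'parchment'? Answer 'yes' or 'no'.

Answer: no

Derivation:
After 1 (gather 2 sulfur): sulfur=2
After 2 (consume 1 sulfur): sulfur=1
After 3 (gather 4 sand): sand=4 sulfur=1
After 4 (gather 5 iron): iron=5 sand=4 sulfur=1
After 5 (craft crucible): crucible=1 iron=5 sand=1 sulfur=1
After 6 (gather 1 sulfur): crucible=1 iron=5 sand=1 sulfur=2
After 7 (gather 2 sand): crucible=1 iron=5 sand=3 sulfur=2
After 8 (craft crucible): crucible=2 iron=5 sulfur=2
After 9 (consume 2 iron): crucible=2 iron=3 sulfur=2
After 10 (gather 2 iron): crucible=2 iron=5 sulfur=2
After 11 (consume 2 sulfur): crucible=2 iron=5
After 12 (gather 4 iron): crucible=2 iron=9
After 13 (consume 2 crucible): iron=9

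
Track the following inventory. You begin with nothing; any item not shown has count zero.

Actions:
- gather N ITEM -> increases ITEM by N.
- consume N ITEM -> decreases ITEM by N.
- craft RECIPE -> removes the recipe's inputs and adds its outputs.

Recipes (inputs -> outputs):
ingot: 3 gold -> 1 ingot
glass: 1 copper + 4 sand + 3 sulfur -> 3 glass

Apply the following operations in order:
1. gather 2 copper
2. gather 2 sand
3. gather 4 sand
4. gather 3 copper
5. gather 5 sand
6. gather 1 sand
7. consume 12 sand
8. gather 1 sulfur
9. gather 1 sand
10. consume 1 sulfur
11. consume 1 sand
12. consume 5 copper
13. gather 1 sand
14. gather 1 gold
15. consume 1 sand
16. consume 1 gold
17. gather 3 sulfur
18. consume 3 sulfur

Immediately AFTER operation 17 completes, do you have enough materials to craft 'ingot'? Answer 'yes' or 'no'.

After 1 (gather 2 copper): copper=2
After 2 (gather 2 sand): copper=2 sand=2
After 3 (gather 4 sand): copper=2 sand=6
After 4 (gather 3 copper): copper=5 sand=6
After 5 (gather 5 sand): copper=5 sand=11
After 6 (gather 1 sand): copper=5 sand=12
After 7 (consume 12 sand): copper=5
After 8 (gather 1 sulfur): copper=5 sulfur=1
After 9 (gather 1 sand): copper=5 sand=1 sulfur=1
After 10 (consume 1 sulfur): copper=5 sand=1
After 11 (consume 1 sand): copper=5
After 12 (consume 5 copper): (empty)
After 13 (gather 1 sand): sand=1
After 14 (gather 1 gold): gold=1 sand=1
After 15 (consume 1 sand): gold=1
After 16 (consume 1 gold): (empty)
After 17 (gather 3 sulfur): sulfur=3

Answer: no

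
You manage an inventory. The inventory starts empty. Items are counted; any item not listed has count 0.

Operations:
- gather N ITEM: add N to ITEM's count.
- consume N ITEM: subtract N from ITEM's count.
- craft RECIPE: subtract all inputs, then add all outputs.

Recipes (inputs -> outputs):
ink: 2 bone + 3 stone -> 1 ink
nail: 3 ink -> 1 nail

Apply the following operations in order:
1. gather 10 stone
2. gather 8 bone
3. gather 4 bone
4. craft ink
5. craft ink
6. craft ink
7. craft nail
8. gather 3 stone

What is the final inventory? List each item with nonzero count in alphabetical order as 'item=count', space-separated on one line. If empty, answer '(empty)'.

After 1 (gather 10 stone): stone=10
After 2 (gather 8 bone): bone=8 stone=10
After 3 (gather 4 bone): bone=12 stone=10
After 4 (craft ink): bone=10 ink=1 stone=7
After 5 (craft ink): bone=8 ink=2 stone=4
After 6 (craft ink): bone=6 ink=3 stone=1
After 7 (craft nail): bone=6 nail=1 stone=1
After 8 (gather 3 stone): bone=6 nail=1 stone=4

Answer: bone=6 nail=1 stone=4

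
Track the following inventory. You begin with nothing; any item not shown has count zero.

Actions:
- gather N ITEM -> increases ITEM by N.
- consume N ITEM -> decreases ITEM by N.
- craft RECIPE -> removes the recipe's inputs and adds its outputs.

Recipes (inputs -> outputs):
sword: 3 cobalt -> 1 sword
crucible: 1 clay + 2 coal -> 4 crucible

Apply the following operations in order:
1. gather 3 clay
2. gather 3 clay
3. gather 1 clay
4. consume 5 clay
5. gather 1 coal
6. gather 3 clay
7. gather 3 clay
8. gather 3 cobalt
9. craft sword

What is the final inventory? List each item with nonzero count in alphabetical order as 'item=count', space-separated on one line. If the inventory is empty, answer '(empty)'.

Answer: clay=8 coal=1 sword=1

Derivation:
After 1 (gather 3 clay): clay=3
After 2 (gather 3 clay): clay=6
After 3 (gather 1 clay): clay=7
After 4 (consume 5 clay): clay=2
After 5 (gather 1 coal): clay=2 coal=1
After 6 (gather 3 clay): clay=5 coal=1
After 7 (gather 3 clay): clay=8 coal=1
After 8 (gather 3 cobalt): clay=8 coal=1 cobalt=3
After 9 (craft sword): clay=8 coal=1 sword=1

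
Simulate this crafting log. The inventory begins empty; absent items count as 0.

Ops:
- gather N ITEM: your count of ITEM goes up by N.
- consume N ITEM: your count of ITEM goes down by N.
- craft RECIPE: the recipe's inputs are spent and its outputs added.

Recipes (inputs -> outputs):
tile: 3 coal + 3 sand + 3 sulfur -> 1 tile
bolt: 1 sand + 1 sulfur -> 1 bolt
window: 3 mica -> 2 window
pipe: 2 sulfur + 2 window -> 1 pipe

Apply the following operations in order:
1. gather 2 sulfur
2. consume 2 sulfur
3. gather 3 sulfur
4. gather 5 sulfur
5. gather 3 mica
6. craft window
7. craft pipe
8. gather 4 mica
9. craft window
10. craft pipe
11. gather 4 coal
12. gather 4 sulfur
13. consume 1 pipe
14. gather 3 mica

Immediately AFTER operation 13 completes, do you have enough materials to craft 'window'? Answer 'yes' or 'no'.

Answer: no

Derivation:
After 1 (gather 2 sulfur): sulfur=2
After 2 (consume 2 sulfur): (empty)
After 3 (gather 3 sulfur): sulfur=3
After 4 (gather 5 sulfur): sulfur=8
After 5 (gather 3 mica): mica=3 sulfur=8
After 6 (craft window): sulfur=8 window=2
After 7 (craft pipe): pipe=1 sulfur=6
After 8 (gather 4 mica): mica=4 pipe=1 sulfur=6
After 9 (craft window): mica=1 pipe=1 sulfur=6 window=2
After 10 (craft pipe): mica=1 pipe=2 sulfur=4
After 11 (gather 4 coal): coal=4 mica=1 pipe=2 sulfur=4
After 12 (gather 4 sulfur): coal=4 mica=1 pipe=2 sulfur=8
After 13 (consume 1 pipe): coal=4 mica=1 pipe=1 sulfur=8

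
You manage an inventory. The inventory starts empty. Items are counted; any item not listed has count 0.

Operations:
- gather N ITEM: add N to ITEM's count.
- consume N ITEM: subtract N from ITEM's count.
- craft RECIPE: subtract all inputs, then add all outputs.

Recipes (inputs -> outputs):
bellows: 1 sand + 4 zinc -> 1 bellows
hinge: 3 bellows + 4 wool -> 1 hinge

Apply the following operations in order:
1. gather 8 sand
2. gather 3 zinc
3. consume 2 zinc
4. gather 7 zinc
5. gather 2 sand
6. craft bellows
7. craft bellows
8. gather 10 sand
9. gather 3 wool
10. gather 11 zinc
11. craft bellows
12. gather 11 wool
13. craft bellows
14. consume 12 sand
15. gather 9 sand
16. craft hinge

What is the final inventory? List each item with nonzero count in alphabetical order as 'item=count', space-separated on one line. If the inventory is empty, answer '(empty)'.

Answer: bellows=1 hinge=1 sand=13 wool=10 zinc=3

Derivation:
After 1 (gather 8 sand): sand=8
After 2 (gather 3 zinc): sand=8 zinc=3
After 3 (consume 2 zinc): sand=8 zinc=1
After 4 (gather 7 zinc): sand=8 zinc=8
After 5 (gather 2 sand): sand=10 zinc=8
After 6 (craft bellows): bellows=1 sand=9 zinc=4
After 7 (craft bellows): bellows=2 sand=8
After 8 (gather 10 sand): bellows=2 sand=18
After 9 (gather 3 wool): bellows=2 sand=18 wool=3
After 10 (gather 11 zinc): bellows=2 sand=18 wool=3 zinc=11
After 11 (craft bellows): bellows=3 sand=17 wool=3 zinc=7
After 12 (gather 11 wool): bellows=3 sand=17 wool=14 zinc=7
After 13 (craft bellows): bellows=4 sand=16 wool=14 zinc=3
After 14 (consume 12 sand): bellows=4 sand=4 wool=14 zinc=3
After 15 (gather 9 sand): bellows=4 sand=13 wool=14 zinc=3
After 16 (craft hinge): bellows=1 hinge=1 sand=13 wool=10 zinc=3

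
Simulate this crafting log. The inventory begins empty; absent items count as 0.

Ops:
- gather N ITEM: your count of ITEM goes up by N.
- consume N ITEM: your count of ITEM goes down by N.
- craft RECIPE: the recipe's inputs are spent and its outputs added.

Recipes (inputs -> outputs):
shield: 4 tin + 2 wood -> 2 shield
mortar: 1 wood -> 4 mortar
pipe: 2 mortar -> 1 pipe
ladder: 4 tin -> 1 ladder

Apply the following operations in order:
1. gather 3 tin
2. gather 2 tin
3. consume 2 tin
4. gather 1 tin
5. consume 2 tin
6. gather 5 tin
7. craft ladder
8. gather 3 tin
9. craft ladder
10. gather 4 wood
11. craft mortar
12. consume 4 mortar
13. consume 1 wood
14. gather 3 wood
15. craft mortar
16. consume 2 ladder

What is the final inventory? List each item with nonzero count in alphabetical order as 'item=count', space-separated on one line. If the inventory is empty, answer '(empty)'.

Answer: mortar=4 tin=2 wood=4

Derivation:
After 1 (gather 3 tin): tin=3
After 2 (gather 2 tin): tin=5
After 3 (consume 2 tin): tin=3
After 4 (gather 1 tin): tin=4
After 5 (consume 2 tin): tin=2
After 6 (gather 5 tin): tin=7
After 7 (craft ladder): ladder=1 tin=3
After 8 (gather 3 tin): ladder=1 tin=6
After 9 (craft ladder): ladder=2 tin=2
After 10 (gather 4 wood): ladder=2 tin=2 wood=4
After 11 (craft mortar): ladder=2 mortar=4 tin=2 wood=3
After 12 (consume 4 mortar): ladder=2 tin=2 wood=3
After 13 (consume 1 wood): ladder=2 tin=2 wood=2
After 14 (gather 3 wood): ladder=2 tin=2 wood=5
After 15 (craft mortar): ladder=2 mortar=4 tin=2 wood=4
After 16 (consume 2 ladder): mortar=4 tin=2 wood=4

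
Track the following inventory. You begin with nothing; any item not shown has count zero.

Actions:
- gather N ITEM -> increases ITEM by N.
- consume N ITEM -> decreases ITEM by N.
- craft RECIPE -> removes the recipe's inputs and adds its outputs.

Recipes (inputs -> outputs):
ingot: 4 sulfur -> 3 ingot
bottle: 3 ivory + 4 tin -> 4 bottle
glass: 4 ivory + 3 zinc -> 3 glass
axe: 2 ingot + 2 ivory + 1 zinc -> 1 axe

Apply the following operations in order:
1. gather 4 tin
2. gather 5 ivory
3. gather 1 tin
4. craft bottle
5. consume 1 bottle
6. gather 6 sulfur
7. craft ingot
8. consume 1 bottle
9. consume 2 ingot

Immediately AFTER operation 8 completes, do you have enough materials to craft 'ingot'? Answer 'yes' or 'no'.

Answer: no

Derivation:
After 1 (gather 4 tin): tin=4
After 2 (gather 5 ivory): ivory=5 tin=4
After 3 (gather 1 tin): ivory=5 tin=5
After 4 (craft bottle): bottle=4 ivory=2 tin=1
After 5 (consume 1 bottle): bottle=3 ivory=2 tin=1
After 6 (gather 6 sulfur): bottle=3 ivory=2 sulfur=6 tin=1
After 7 (craft ingot): bottle=3 ingot=3 ivory=2 sulfur=2 tin=1
After 8 (consume 1 bottle): bottle=2 ingot=3 ivory=2 sulfur=2 tin=1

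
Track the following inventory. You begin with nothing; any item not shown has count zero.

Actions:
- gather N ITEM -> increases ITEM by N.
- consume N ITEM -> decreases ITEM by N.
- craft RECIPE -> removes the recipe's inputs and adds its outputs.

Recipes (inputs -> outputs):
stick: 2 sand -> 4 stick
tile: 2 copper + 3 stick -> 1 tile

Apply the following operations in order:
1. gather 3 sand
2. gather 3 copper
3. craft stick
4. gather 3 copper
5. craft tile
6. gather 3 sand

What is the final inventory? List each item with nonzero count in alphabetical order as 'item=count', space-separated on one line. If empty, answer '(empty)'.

Answer: copper=4 sand=4 stick=1 tile=1

Derivation:
After 1 (gather 3 sand): sand=3
After 2 (gather 3 copper): copper=3 sand=3
After 3 (craft stick): copper=3 sand=1 stick=4
After 4 (gather 3 copper): copper=6 sand=1 stick=4
After 5 (craft tile): copper=4 sand=1 stick=1 tile=1
After 6 (gather 3 sand): copper=4 sand=4 stick=1 tile=1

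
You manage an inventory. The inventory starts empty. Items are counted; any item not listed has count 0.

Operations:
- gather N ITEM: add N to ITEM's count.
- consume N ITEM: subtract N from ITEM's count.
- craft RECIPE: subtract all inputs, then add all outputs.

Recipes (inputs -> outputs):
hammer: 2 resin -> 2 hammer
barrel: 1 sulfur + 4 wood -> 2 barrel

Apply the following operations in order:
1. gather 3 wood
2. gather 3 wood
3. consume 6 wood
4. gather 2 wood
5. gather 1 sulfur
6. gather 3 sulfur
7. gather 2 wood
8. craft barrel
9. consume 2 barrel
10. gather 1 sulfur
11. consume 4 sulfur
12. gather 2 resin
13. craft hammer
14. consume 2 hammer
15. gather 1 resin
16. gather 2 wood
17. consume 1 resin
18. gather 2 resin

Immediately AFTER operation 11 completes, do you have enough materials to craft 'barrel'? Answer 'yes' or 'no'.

Answer: no

Derivation:
After 1 (gather 3 wood): wood=3
After 2 (gather 3 wood): wood=6
After 3 (consume 6 wood): (empty)
After 4 (gather 2 wood): wood=2
After 5 (gather 1 sulfur): sulfur=1 wood=2
After 6 (gather 3 sulfur): sulfur=4 wood=2
After 7 (gather 2 wood): sulfur=4 wood=4
After 8 (craft barrel): barrel=2 sulfur=3
After 9 (consume 2 barrel): sulfur=3
After 10 (gather 1 sulfur): sulfur=4
After 11 (consume 4 sulfur): (empty)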